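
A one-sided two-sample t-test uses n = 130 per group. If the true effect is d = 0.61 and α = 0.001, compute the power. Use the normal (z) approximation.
Power ≈ 0.97

Power calculation (two-sample t-test, normal approximation):
z_β = d · √(n/2) - z_α
z_β = 0.61 · √(130/2) - 3.090
z_β = 0.61 · 8.062 - 3.090
z_β = 1.828

Power = Φ(z_β) = Φ(1.828) ≈ 0.966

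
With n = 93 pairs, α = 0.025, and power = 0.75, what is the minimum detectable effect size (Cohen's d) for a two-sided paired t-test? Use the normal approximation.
d ≈ 0.30

Minimum detectable effect (paired t-test, normal approximation):
d = (z_{α/2} + z_β) / √n
d = (2.241 + 0.674) / √93
d = 2.916 / 9.644
d ≈ 0.30

By Cohen's convention (0.2 small / 0.5 medium / 0.8 large): small effect.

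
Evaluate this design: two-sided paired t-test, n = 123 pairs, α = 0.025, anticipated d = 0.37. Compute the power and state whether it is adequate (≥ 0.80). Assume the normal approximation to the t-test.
Power ≈ 0.97; the study is adequately powered (power ≥ 0.80)

Power calculation (paired t-test, normal approximation):
z_β = d · √n - z_{α/2}
z_β = 0.37 · √123 - 2.241
z_β = 0.37 · 11.091 - 2.241
z_β = 1.862

Power = Φ(z_β) = Φ(1.862) ≈ 0.969

Effect size d = 0.37 is small by Cohen's convention (0.2/0.5/0.8).

Threshold: power ≥ 0.80 is conventionally adequate.
Power ≈ 0.97 → the study is adequately powered (power ≥ 0.80).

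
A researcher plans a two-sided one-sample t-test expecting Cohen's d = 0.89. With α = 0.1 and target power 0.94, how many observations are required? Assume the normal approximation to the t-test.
n = 13

Sample size formula (one-sample t-test, normal approximation):
n = ((z_{α/2} + z_β) / d)²

z_{α/2} = 1.645 (for α = 0.1, two-sided)
z_β = 1.555 (for power = 0.94)
d = 0.89

n = ((1.645 + 1.555) / 0.89)²
n = (3.596)²
n ≈ 12.93
Round up to the next whole number: n = 13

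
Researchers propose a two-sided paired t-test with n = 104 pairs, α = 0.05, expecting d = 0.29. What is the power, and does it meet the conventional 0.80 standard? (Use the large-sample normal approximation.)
Power ≈ 0.84; the study is adequately powered (power ≥ 0.80)

Power calculation (paired t-test, normal approximation):
z_β = d · √n - z_{α/2}
z_β = 0.29 · √104 - 1.960
z_β = 0.29 · 10.198 - 1.960
z_β = 0.997

Power = Φ(z_β) = Φ(0.997) ≈ 0.841

Effect size d = 0.29 is small by Cohen's convention (0.2/0.5/0.8).

Threshold: power ≥ 0.80 is conventionally adequate.
Power ≈ 0.84 → the study is adequately powered (power ≥ 0.80).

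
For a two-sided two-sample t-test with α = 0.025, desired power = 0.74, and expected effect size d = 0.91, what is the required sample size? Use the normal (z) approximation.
n = 21 per group

Sample size formula (two-sample t-test, normal approximation):
n = 2 · ((z_{α/2} + z_β) / d)²

z_{α/2} = 2.241 (for α = 0.025, two-sided)
z_β = 0.643 (for power = 0.74)
d = 0.91

n = 2 · ((2.241 + 0.643) / 0.91)²
n = 2 · (3.169)²
n ≈ 20.09
Round up to the next whole number: n = 21 per group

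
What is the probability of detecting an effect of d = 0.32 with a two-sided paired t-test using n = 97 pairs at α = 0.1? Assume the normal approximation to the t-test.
Power ≈ 0.93

Power calculation (paired t-test, normal approximation):
z_β = d · √n - z_{α/2}
z_β = 0.32 · √97 - 1.645
z_β = 0.32 · 9.849 - 1.645
z_β = 1.507

Power = Φ(z_β) = Φ(1.507) ≈ 0.934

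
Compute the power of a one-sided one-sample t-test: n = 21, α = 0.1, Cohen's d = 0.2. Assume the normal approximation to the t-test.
Power ≈ 0.36

Power calculation (one-sample t-test, normal approximation):
z_β = d · √n - z_α
z_β = 0.2 · √21 - 1.282
z_β = 0.2 · 4.583 - 1.282
z_β = -0.365

Power = Φ(z_β) = Φ(-0.365) ≈ 0.358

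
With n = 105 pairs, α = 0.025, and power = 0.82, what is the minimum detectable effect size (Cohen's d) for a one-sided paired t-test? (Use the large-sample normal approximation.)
d ≈ 0.28

Minimum detectable effect (paired t-test, normal approximation):
d = (z_α + z_β) / √n
d = (1.960 + 0.915) / √105
d = 2.875 / 10.247
d ≈ 0.28

By Cohen's convention (0.2 small / 0.5 medium / 0.8 large): small effect.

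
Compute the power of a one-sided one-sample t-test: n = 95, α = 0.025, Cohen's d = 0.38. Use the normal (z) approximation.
Power ≈ 0.96

Power calculation (one-sample t-test, normal approximation):
z_β = d · √n - z_α
z_β = 0.38 · √95 - 1.960
z_β = 0.38 · 9.747 - 1.960
z_β = 1.744

Power = Φ(z_β) = Φ(1.744) ≈ 0.959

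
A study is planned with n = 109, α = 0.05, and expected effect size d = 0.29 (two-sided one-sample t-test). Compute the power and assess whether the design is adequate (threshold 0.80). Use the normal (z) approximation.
Power ≈ 0.86; the study is adequately powered (power ≥ 0.80)

Power calculation (one-sample t-test, normal approximation):
z_β = d · √n - z_{α/2}
z_β = 0.29 · √109 - 1.960
z_β = 0.29 · 10.440 - 1.960
z_β = 1.068

Power = Φ(z_β) = Φ(1.068) ≈ 0.857

Effect size d = 0.29 is small by Cohen's convention (0.2/0.5/0.8).

Threshold: power ≥ 0.80 is conventionally adequate.
Power ≈ 0.86 → the study is adequately powered (power ≥ 0.80).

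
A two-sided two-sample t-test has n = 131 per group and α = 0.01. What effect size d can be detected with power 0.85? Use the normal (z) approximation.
d ≈ 0.45

Minimum detectable effect (two-sample t-test, normal approximation):
d = (z_{α/2} + z_β) / √(n/2)
d = (2.576 + 1.036) / √(131/2)
d = 3.612 / 8.093
d ≈ 0.45

By Cohen's convention (0.2 small / 0.5 medium / 0.8 large): small effect.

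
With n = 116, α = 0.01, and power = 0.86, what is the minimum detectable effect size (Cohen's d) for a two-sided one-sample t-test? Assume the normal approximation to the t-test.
d ≈ 0.34

Minimum detectable effect (one-sample t-test, normal approximation):
d = (z_{α/2} + z_β) / √n
d = (2.576 + 1.080) / √116
d = 3.656 / 10.770
d ≈ 0.34

By Cohen's convention (0.2 small / 0.5 medium / 0.8 large): small effect.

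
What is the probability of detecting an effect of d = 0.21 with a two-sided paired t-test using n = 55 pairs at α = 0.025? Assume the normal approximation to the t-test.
Power ≈ 0.25

Power calculation (paired t-test, normal approximation):
z_β = d · √n - z_{α/2}
z_β = 0.21 · √55 - 2.241
z_β = 0.21 · 7.416 - 2.241
z_β = -0.684

Power = Φ(z_β) = Φ(-0.684) ≈ 0.247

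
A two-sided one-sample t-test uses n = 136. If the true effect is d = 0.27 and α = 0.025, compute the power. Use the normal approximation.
Power ≈ 0.82

Power calculation (one-sample t-test, normal approximation):
z_β = d · √n - z_{α/2}
z_β = 0.27 · √136 - 2.241
z_β = 0.27 · 11.662 - 2.241
z_β = 0.907

Power = Φ(z_β) = Φ(0.907) ≈ 0.818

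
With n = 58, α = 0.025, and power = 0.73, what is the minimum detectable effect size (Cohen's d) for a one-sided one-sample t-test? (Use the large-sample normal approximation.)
d ≈ 0.34

Minimum detectable effect (one-sample t-test, normal approximation):
d = (z_α + z_β) / √n
d = (1.960 + 0.613) / √58
d = 2.573 / 7.616
d ≈ 0.34

By Cohen's convention (0.2 small / 0.5 medium / 0.8 large): small effect.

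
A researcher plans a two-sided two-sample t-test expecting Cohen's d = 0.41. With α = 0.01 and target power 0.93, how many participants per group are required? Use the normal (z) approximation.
n = 196 per group

Sample size formula (two-sample t-test, normal approximation):
n = 2 · ((z_{α/2} + z_β) / d)²

z_{α/2} = 2.576 (for α = 0.01, two-sided)
z_β = 1.476 (for power = 0.93)
d = 0.41

n = 2 · ((2.576 + 1.476) / 0.41)²
n = 2 · (9.883)²
n ≈ 195.35
Round up to the next whole number: n = 196 per group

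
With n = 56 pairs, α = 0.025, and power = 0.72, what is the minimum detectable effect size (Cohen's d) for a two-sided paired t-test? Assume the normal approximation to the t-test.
d ≈ 0.38

Minimum detectable effect (paired t-test, normal approximation):
d = (z_{α/2} + z_β) / √n
d = (2.241 + 0.583) / √56
d = 2.824 / 7.483
d ≈ 0.38

By Cohen's convention (0.2 small / 0.5 medium / 0.8 large): small effect.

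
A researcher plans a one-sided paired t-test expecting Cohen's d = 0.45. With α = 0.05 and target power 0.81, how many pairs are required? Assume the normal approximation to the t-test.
n = 32 pairs

Sample size formula (paired t-test, normal approximation):
n = ((z_α + z_β) / d)²

z_α = 1.645 (for α = 0.05, one-sided)
z_β = 0.878 (for power = 0.81)
d = 0.45

n = ((1.645 + 0.878) / 0.45)²
n = (5.607)²
n ≈ 31.44
Round up to the next whole number: n = 32 pairs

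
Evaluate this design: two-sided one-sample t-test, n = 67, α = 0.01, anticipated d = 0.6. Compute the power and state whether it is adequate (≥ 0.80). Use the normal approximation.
Power ≈ 0.99; the study is adequately powered (power ≥ 0.80)

Power calculation (one-sample t-test, normal approximation):
z_β = d · √n - z_{α/2}
z_β = 0.6 · √67 - 2.576
z_β = 0.6 · 8.185 - 2.576
z_β = 2.335

Power = Φ(z_β) = Φ(2.335) ≈ 0.990

Effect size d = 0.6 is medium by Cohen's convention (0.2/0.5/0.8).

Threshold: power ≥ 0.80 is conventionally adequate.
Power ≈ 0.99 → the study is adequately powered (power ≥ 0.80).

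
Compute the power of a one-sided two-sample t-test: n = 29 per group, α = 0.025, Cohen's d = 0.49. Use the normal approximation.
Power ≈ 0.46

Power calculation (two-sample t-test, normal approximation):
z_β = d · √(n/2) - z_α
z_β = 0.49 · √(29/2) - 1.960
z_β = 0.49 · 3.808 - 1.960
z_β = -0.094

Power = Φ(z_β) = Φ(-0.094) ≈ 0.463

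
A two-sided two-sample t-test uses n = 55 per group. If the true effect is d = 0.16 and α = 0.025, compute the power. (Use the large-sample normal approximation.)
Power ≈ 0.08

Power calculation (two-sample t-test, normal approximation):
z_β = d · √(n/2) - z_{α/2}
z_β = 0.16 · √(55/2) - 2.241
z_β = 0.16 · 5.244 - 2.241
z_β = -1.402

Power = Φ(z_β) = Φ(-1.402) ≈ 0.080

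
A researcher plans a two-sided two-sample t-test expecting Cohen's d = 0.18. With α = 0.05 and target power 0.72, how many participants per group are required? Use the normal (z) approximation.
n = 400 per group

Sample size formula (two-sample t-test, normal approximation):
n = 2 · ((z_{α/2} + z_β) / d)²

z_{α/2} = 1.960 (for α = 0.05, two-sided)
z_β = 0.583 (for power = 0.72)
d = 0.18

n = 2 · ((1.960 + 0.583) / 0.18)²
n = 2 · (14.128)²
n ≈ 399.20
Round up to the next whole number: n = 400 per group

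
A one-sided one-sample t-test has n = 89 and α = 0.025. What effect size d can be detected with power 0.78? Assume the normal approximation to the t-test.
d ≈ 0.29

Minimum detectable effect (one-sample t-test, normal approximation):
d = (z_α + z_β) / √n
d = (1.960 + 0.772) / √89
d = 2.732 / 9.434
d ≈ 0.29

By Cohen's convention (0.2 small / 0.5 medium / 0.8 large): small effect.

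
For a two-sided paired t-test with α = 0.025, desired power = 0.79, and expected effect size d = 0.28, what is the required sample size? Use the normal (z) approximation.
n = 119 pairs

Sample size formula (paired t-test, normal approximation):
n = ((z_{α/2} + z_β) / d)²

z_{α/2} = 2.241 (for α = 0.025, two-sided)
z_β = 0.806 (for power = 0.79)
d = 0.28

n = ((2.241 + 0.806) / 0.28)²
n = (10.882)²
n ≈ 118.42
Round up to the next whole number: n = 119 pairs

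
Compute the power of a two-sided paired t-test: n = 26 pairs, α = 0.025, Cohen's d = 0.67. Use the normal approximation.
Power ≈ 0.88

Power calculation (paired t-test, normal approximation):
z_β = d · √n - z_{α/2}
z_β = 0.67 · √26 - 2.241
z_β = 0.67 · 5.099 - 2.241
z_β = 1.175

Power = Φ(z_β) = Φ(1.175) ≈ 0.880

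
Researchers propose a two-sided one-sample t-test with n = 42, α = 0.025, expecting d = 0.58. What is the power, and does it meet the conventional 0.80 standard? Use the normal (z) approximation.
Power ≈ 0.94; the study is adequately powered (power ≥ 0.80)

Power calculation (one-sample t-test, normal approximation):
z_β = d · √n - z_{α/2}
z_β = 0.58 · √42 - 2.241
z_β = 0.58 · 6.481 - 2.241
z_β = 1.517

Power = Φ(z_β) = Φ(1.517) ≈ 0.935

Effect size d = 0.58 is medium by Cohen's convention (0.2/0.5/0.8).

Threshold: power ≥ 0.80 is conventionally adequate.
Power ≈ 0.94 → the study is adequately powered (power ≥ 0.80).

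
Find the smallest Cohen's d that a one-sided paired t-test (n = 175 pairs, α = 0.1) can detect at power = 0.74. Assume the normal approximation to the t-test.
d ≈ 0.15

Minimum detectable effect (paired t-test, normal approximation):
d = (z_α + z_β) / √n
d = (1.282 + 0.643) / √175
d = 1.925 / 13.229
d ≈ 0.15

By Cohen's convention (0.2 small / 0.5 medium / 0.8 large): very small effect.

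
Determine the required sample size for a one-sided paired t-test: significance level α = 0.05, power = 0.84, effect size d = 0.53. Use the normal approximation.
n = 25 pairs

Sample size formula (paired t-test, normal approximation):
n = ((z_α + z_β) / d)²

z_α = 1.645 (for α = 0.05, one-sided)
z_β = 0.994 (for power = 0.84)
d = 0.53

n = ((1.645 + 0.994) / 0.53)²
n = (4.979)²
n ≈ 24.79
Round up to the next whole number: n = 25 pairs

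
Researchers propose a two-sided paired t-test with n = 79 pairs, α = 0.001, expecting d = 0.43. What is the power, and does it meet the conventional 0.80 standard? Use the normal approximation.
Power ≈ 0.70; the study is underpowered (power < 0.80)

Power calculation (paired t-test, normal approximation):
z_β = d · √n - z_{α/2}
z_β = 0.43 · √79 - 3.291
z_β = 0.43 · 8.888 - 3.291
z_β = 0.531

Power = Φ(z_β) = Φ(0.531) ≈ 0.702

Effect size d = 0.43 is small by Cohen's convention (0.2/0.5/0.8).

Threshold: power ≥ 0.80 is conventionally adequate.
Power ≈ 0.70 → the study is underpowered (power < 0.80).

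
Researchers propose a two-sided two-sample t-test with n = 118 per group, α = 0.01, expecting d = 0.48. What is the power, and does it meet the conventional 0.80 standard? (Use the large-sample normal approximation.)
Power ≈ 0.87; the study is adequately powered (power ≥ 0.80)

Power calculation (two-sample t-test, normal approximation):
z_β = d · √(n/2) - z_{α/2}
z_β = 0.48 · √(118/2) - 2.576
z_β = 0.48 · 7.681 - 2.576
z_β = 1.111

Power = Φ(z_β) = Φ(1.111) ≈ 0.867

Effect size d = 0.48 is small by Cohen's convention (0.2/0.5/0.8).

Threshold: power ≥ 0.80 is conventionally adequate.
Power ≈ 0.87 → the study is adequately powered (power ≥ 0.80).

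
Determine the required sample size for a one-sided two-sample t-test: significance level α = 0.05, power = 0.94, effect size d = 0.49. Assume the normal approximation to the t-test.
n = 86 per group

Sample size formula (two-sample t-test, normal approximation):
n = 2 · ((z_α + z_β) / d)²

z_α = 1.645 (for α = 0.05, one-sided)
z_β = 1.555 (for power = 0.94)
d = 0.49

n = 2 · ((1.645 + 1.555) / 0.49)²
n = 2 · (6.531)²
n ≈ 85.31
Round up to the next whole number: n = 86 per group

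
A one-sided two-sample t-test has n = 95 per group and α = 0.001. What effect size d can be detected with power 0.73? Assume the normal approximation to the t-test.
d ≈ 0.54

Minimum detectable effect (two-sample t-test, normal approximation):
d = (z_α + z_β) / √(n/2)
d = (3.090 + 0.613) / √(95/2)
d = 3.703 / 6.892
d ≈ 0.54

By Cohen's convention (0.2 small / 0.5 medium / 0.8 large): medium effect.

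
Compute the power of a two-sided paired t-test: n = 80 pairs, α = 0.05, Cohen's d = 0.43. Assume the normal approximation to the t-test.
Power ≈ 0.97

Power calculation (paired t-test, normal approximation):
z_β = d · √n - z_{α/2}
z_β = 0.43 · √80 - 1.960
z_β = 0.43 · 8.944 - 1.960
z_β = 1.886

Power = Φ(z_β) = Φ(1.886) ≈ 0.970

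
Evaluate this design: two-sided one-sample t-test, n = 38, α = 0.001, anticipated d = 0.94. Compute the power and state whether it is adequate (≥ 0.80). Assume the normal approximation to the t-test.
Power ≈ 0.99; the study is adequately powered (power ≥ 0.80)

Power calculation (one-sample t-test, normal approximation):
z_β = d · √n - z_{α/2}
z_β = 0.94 · √38 - 3.291
z_β = 0.94 · 6.164 - 3.291
z_β = 2.504

Power = Φ(z_β) = Φ(2.504) ≈ 0.994

Effect size d = 0.94 is large by Cohen's convention (0.2/0.5/0.8).

Threshold: power ≥ 0.80 is conventionally adequate.
Power ≈ 0.99 → the study is adequately powered (power ≥ 0.80).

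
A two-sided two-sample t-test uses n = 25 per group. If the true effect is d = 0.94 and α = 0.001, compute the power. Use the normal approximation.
Power ≈ 0.51

Power calculation (two-sample t-test, normal approximation):
z_β = d · √(n/2) - z_{α/2}
z_β = 0.94 · √(25/2) - 3.291
z_β = 0.94 · 3.536 - 3.291
z_β = 0.033

Power = Φ(z_β) = Φ(0.033) ≈ 0.513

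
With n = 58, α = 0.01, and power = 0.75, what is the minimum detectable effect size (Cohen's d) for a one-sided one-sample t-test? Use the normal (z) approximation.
d ≈ 0.39

Minimum detectable effect (one-sample t-test, normal approximation):
d = (z_α + z_β) / √n
d = (2.326 + 0.674) / √58
d = 3.001 / 7.616
d ≈ 0.39

By Cohen's convention (0.2 small / 0.5 medium / 0.8 large): small effect.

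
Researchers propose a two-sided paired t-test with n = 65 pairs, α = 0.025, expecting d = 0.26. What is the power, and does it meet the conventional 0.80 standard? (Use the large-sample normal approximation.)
Power ≈ 0.44; the study is underpowered (power < 0.80)

Power calculation (paired t-test, normal approximation):
z_β = d · √n - z_{α/2}
z_β = 0.26 · √65 - 2.241
z_β = 0.26 · 8.062 - 2.241
z_β = -0.145

Power = Φ(z_β) = Φ(-0.145) ≈ 0.442

Effect size d = 0.26 is small by Cohen's convention (0.2/0.5/0.8).

Threshold: power ≥ 0.80 is conventionally adequate.
Power ≈ 0.44 → the study is underpowered (power < 0.80).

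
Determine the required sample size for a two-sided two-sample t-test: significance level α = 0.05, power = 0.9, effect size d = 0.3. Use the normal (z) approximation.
n = 234 per group

Sample size formula (two-sample t-test, normal approximation):
n = 2 · ((z_{α/2} + z_β) / d)²

z_{α/2} = 1.960 (for α = 0.05, two-sided)
z_β = 1.282 (for power = 0.9)
d = 0.3

n = 2 · ((1.960 + 1.282) / 0.3)²
n = 2 · (10.807)²
n ≈ 233.58
Round up to the next whole number: n = 234 per group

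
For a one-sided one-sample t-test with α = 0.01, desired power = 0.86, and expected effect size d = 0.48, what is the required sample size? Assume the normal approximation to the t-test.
n = 51

Sample size formula (one-sample t-test, normal approximation):
n = ((z_α + z_β) / d)²

z_α = 2.326 (for α = 0.01, one-sided)
z_β = 1.080 (for power = 0.86)
d = 0.48

n = ((2.326 + 1.080) / 0.48)²
n = (7.096)²
n ≈ 50.35
Round up to the next whole number: n = 51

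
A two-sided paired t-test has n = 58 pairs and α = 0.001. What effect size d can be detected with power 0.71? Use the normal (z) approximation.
d ≈ 0.50

Minimum detectable effect (paired t-test, normal approximation):
d = (z_{α/2} + z_β) / √n
d = (3.291 + 0.553) / √58
d = 3.844 / 7.616
d ≈ 0.50

By Cohen's convention (0.2 small / 0.5 medium / 0.8 large): medium effect.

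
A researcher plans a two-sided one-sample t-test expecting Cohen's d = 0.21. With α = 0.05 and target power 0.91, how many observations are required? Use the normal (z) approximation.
n = 248

Sample size formula (one-sample t-test, normal approximation):
n = ((z_{α/2} + z_β) / d)²

z_{α/2} = 1.960 (for α = 0.05, two-sided)
z_β = 1.341 (for power = 0.91)
d = 0.21

n = ((1.960 + 1.341) / 0.21)²
n = (15.719)²
n ≈ 247.09
Round up to the next whole number: n = 248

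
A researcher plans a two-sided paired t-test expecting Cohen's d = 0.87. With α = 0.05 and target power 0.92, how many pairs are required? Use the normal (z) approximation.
n = 15 pairs

Sample size formula (paired t-test, normal approximation):
n = ((z_{α/2} + z_β) / d)²

z_{α/2} = 1.960 (for α = 0.05, two-sided)
z_β = 1.405 (for power = 0.92)
d = 0.87

n = ((1.960 + 1.405) / 0.87)²
n = (3.868)²
n ≈ 14.96
Round up to the next whole number: n = 15 pairs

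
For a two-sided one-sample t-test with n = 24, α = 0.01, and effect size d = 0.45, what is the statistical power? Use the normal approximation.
Power ≈ 0.36

Power calculation (one-sample t-test, normal approximation):
z_β = d · √n - z_{α/2}
z_β = 0.45 · √24 - 2.576
z_β = 0.45 · 4.899 - 2.576
z_β = -0.371

Power = Φ(z_β) = Φ(-0.371) ≈ 0.355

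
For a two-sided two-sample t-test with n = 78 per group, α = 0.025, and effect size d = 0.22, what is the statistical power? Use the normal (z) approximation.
Power ≈ 0.19

Power calculation (two-sample t-test, normal approximation):
z_β = d · √(n/2) - z_{α/2}
z_β = 0.22 · √(78/2) - 2.241
z_β = 0.22 · 6.245 - 2.241
z_β = -0.868

Power = Φ(z_β) = Φ(-0.868) ≈ 0.193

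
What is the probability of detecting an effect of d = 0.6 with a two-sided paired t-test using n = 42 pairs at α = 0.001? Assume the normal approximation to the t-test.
Power ≈ 0.73

Power calculation (paired t-test, normal approximation):
z_β = d · √n - z_{α/2}
z_β = 0.6 · √42 - 3.291
z_β = 0.6 · 6.481 - 3.291
z_β = 0.598

Power = Φ(z_β) = Φ(0.598) ≈ 0.725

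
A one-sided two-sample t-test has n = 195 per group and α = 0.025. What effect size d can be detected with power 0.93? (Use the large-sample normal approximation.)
d ≈ 0.35

Minimum detectable effect (two-sample t-test, normal approximation):
d = (z_α + z_β) / √(n/2)
d = (1.960 + 1.476) / √(195/2)
d = 3.436 / 9.874
d ≈ 0.35

By Cohen's convention (0.2 small / 0.5 medium / 0.8 large): small effect.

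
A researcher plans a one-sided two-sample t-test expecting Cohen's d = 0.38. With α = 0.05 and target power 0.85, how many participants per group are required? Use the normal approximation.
n = 100 per group

Sample size formula (two-sample t-test, normal approximation):
n = 2 · ((z_α + z_β) / d)²

z_α = 1.645 (for α = 0.05, one-sided)
z_β = 1.036 (for power = 0.85)
d = 0.38

n = 2 · ((1.645 + 1.036) / 0.38)²
n = 2 · (7.055)²
n ≈ 99.55
Round up to the next whole number: n = 100 per group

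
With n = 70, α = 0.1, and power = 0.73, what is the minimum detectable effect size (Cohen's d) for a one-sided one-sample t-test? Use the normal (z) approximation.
d ≈ 0.23

Minimum detectable effect (one-sample t-test, normal approximation):
d = (z_α + z_β) / √n
d = (1.282 + 0.613) / √70
d = 1.894 / 8.367
d ≈ 0.23

By Cohen's convention (0.2 small / 0.5 medium / 0.8 large): small effect.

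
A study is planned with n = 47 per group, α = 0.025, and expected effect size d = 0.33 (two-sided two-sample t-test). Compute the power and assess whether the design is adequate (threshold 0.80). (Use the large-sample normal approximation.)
Power ≈ 0.26; the study is underpowered (power < 0.80)

Power calculation (two-sample t-test, normal approximation):
z_β = d · √(n/2) - z_{α/2}
z_β = 0.33 · √(47/2) - 2.241
z_β = 0.33 · 4.848 - 2.241
z_β = -0.642

Power = Φ(z_β) = Φ(-0.642) ≈ 0.261

Effect size d = 0.33 is small by Cohen's convention (0.2/0.5/0.8).

Threshold: power ≥ 0.80 is conventionally adequate.
Power ≈ 0.26 → the study is underpowered (power < 0.80).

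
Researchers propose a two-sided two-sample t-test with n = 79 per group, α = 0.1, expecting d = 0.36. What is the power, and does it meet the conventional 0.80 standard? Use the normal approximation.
Power ≈ 0.73; the study is underpowered (power < 0.80)

Power calculation (two-sample t-test, normal approximation):
z_β = d · √(n/2) - z_{α/2}
z_β = 0.36 · √(79/2) - 1.645
z_β = 0.36 · 6.285 - 1.645
z_β = 0.618

Power = Φ(z_β) = Φ(0.618) ≈ 0.732

Effect size d = 0.36 is small by Cohen's convention (0.2/0.5/0.8).

Threshold: power ≥ 0.80 is conventionally adequate.
Power ≈ 0.73 → the study is underpowered (power < 0.80).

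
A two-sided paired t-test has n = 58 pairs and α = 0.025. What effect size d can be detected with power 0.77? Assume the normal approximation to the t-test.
d ≈ 0.39

Minimum detectable effect (paired t-test, normal approximation):
d = (z_{α/2} + z_β) / √n
d = (2.241 + 0.739) / √58
d = 2.980 / 7.616
d ≈ 0.39

By Cohen's convention (0.2 small / 0.5 medium / 0.8 large): small effect.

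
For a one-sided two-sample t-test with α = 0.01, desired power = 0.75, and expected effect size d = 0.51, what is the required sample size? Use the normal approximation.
n = 70 per group

Sample size formula (two-sample t-test, normal approximation):
n = 2 · ((z_α + z_β) / d)²

z_α = 2.326 (for α = 0.01, one-sided)
z_β = 0.674 (for power = 0.75)
d = 0.51

n = 2 · ((2.326 + 0.674) / 0.51)²
n = 2 · (5.882)²
n ≈ 69.20
Round up to the next whole number: n = 70 per group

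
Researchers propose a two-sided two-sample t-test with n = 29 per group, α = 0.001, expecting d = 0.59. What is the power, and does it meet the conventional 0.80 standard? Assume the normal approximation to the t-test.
Power ≈ 0.15; the study is underpowered (power < 0.80)

Power calculation (two-sample t-test, normal approximation):
z_β = d · √(n/2) - z_{α/2}
z_β = 0.59 · √(29/2) - 3.291
z_β = 0.59 · 3.808 - 3.291
z_β = -1.044

Power = Φ(z_β) = Φ(-1.044) ≈ 0.148

Effect size d = 0.59 is medium by Cohen's convention (0.2/0.5/0.8).

Threshold: power ≥ 0.80 is conventionally adequate.
Power ≈ 0.15 → the study is underpowered (power < 0.80).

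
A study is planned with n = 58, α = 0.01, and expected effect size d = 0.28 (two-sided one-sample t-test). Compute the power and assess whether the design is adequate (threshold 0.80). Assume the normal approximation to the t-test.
Power ≈ 0.33; the study is underpowered (power < 0.80)

Power calculation (one-sample t-test, normal approximation):
z_β = d · √n - z_{α/2}
z_β = 0.28 · √58 - 2.576
z_β = 0.28 · 7.616 - 2.576
z_β = -0.443

Power = Φ(z_β) = Φ(-0.443) ≈ 0.329

Effect size d = 0.28 is small by Cohen's convention (0.2/0.5/0.8).

Threshold: power ≥ 0.80 is conventionally adequate.
Power ≈ 0.33 → the study is underpowered (power < 0.80).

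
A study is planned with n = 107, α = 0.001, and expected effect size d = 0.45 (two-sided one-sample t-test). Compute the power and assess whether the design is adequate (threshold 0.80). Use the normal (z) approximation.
Power ≈ 0.91; the study is adequately powered (power ≥ 0.80)

Power calculation (one-sample t-test, normal approximation):
z_β = d · √n - z_{α/2}
z_β = 0.45 · √107 - 3.291
z_β = 0.45 · 10.344 - 3.291
z_β = 1.364

Power = Φ(z_β) = Φ(1.364) ≈ 0.914

Effect size d = 0.45 is small by Cohen's convention (0.2/0.5/0.8).

Threshold: power ≥ 0.80 is conventionally adequate.
Power ≈ 0.91 → the study is adequately powered (power ≥ 0.80).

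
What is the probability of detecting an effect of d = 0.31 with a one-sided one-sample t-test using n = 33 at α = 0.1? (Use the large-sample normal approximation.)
Power ≈ 0.69

Power calculation (one-sample t-test, normal approximation):
z_β = d · √n - z_α
z_β = 0.31 · √33 - 1.282
z_β = 0.31 · 5.745 - 1.282
z_β = 0.499

Power = Φ(z_β) = Φ(0.499) ≈ 0.691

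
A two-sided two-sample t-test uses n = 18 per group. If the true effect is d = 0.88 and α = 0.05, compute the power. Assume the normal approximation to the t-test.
Power ≈ 0.75

Power calculation (two-sample t-test, normal approximation):
z_β = d · √(n/2) - z_{α/2}
z_β = 0.88 · √(18/2) - 1.960
z_β = 0.88 · 3.000 - 1.960
z_β = 0.680

Power = Φ(z_β) = Φ(0.680) ≈ 0.752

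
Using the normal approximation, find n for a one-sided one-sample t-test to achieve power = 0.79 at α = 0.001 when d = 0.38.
n = 106

Sample size formula (one-sample t-test, normal approximation):
n = ((z_α + z_β) / d)²

z_α = 3.090 (for α = 0.001, one-sided)
z_β = 0.806 (for power = 0.79)
d = 0.38

n = ((3.090 + 0.806) / 0.38)²
n = (10.253)²
n ≈ 105.12
Round up to the next whole number: n = 106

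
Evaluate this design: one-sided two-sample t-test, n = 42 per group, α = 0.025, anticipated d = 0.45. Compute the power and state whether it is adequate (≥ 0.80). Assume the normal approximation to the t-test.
Power ≈ 0.54; the study is underpowered (power < 0.80)

Power calculation (two-sample t-test, normal approximation):
z_β = d · √(n/2) - z_α
z_β = 0.45 · √(42/2) - 1.960
z_β = 0.45 · 4.583 - 1.960
z_β = 0.102

Power = Φ(z_β) = Φ(0.102) ≈ 0.541

Effect size d = 0.45 is small by Cohen's convention (0.2/0.5/0.8).

Threshold: power ≥ 0.80 is conventionally adequate.
Power ≈ 0.54 → the study is underpowered (power < 0.80).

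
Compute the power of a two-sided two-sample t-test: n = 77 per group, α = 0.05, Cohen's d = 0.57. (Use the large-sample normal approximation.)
Power ≈ 0.94

Power calculation (two-sample t-test, normal approximation):
z_β = d · √(n/2) - z_{α/2}
z_β = 0.57 · √(77/2) - 1.960
z_β = 0.57 · 6.205 - 1.960
z_β = 1.577

Power = Φ(z_β) = Φ(1.577) ≈ 0.943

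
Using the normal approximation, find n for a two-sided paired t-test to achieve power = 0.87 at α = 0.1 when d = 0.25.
n = 123 pairs

Sample size formula (paired t-test, normal approximation):
n = ((z_{α/2} + z_β) / d)²

z_{α/2} = 1.645 (for α = 0.1, two-sided)
z_β = 1.126 (for power = 0.87)
d = 0.25

n = ((1.645 + 1.126) / 0.25)²
n = (11.084)²
n ≈ 122.86
Round up to the next whole number: n = 123 pairs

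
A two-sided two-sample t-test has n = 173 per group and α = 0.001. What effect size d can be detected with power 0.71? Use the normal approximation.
d ≈ 0.41

Minimum detectable effect (two-sample t-test, normal approximation):
d = (z_{α/2} + z_β) / √(n/2)
d = (3.291 + 0.553) / √(173/2)
d = 3.844 / 9.301
d ≈ 0.41

By Cohen's convention (0.2 small / 0.5 medium / 0.8 large): small effect.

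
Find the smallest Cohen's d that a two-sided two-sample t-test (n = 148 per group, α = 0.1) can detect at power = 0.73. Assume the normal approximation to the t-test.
d ≈ 0.26

Minimum detectable effect (two-sample t-test, normal approximation):
d = (z_{α/2} + z_β) / √(n/2)
d = (1.645 + 0.613) / √(148/2)
d = 2.258 / 8.602
d ≈ 0.26

By Cohen's convention (0.2 small / 0.5 medium / 0.8 large): small effect.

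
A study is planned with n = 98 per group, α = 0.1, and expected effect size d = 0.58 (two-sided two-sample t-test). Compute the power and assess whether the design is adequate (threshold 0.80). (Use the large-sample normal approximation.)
Power ≈ 0.99; the study is adequately powered (power ≥ 0.80)

Power calculation (two-sample t-test, normal approximation):
z_β = d · √(n/2) - z_{α/2}
z_β = 0.58 · √(98/2) - 1.645
z_β = 0.58 · 7.000 - 1.645
z_β = 2.415

Power = Φ(z_β) = Φ(2.415) ≈ 0.992

Effect size d = 0.58 is medium by Cohen's convention (0.2/0.5/0.8).

Threshold: power ≥ 0.80 is conventionally adequate.
Power ≈ 0.99 → the study is adequately powered (power ≥ 0.80).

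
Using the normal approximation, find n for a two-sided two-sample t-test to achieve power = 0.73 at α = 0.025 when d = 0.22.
n = 337 per group

Sample size formula (two-sample t-test, normal approximation):
n = 2 · ((z_{α/2} + z_β) / d)²

z_{α/2} = 2.241 (for α = 0.025, two-sided)
z_β = 0.613 (for power = 0.73)
d = 0.22

n = 2 · ((2.241 + 0.613) / 0.22)²
n = 2 · (12.973)²
n ≈ 336.60
Round up to the next whole number: n = 337 per group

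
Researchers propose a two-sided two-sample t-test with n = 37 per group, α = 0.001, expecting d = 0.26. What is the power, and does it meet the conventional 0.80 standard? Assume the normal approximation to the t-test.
Power ≈ 0.01; the study is underpowered (power < 0.80)

Power calculation (two-sample t-test, normal approximation):
z_β = d · √(n/2) - z_{α/2}
z_β = 0.26 · √(37/2) - 3.291
z_β = 0.26 · 4.301 - 3.291
z_β = -2.172

Power = Φ(z_β) = Φ(-2.172) ≈ 0.015

Effect size d = 0.26 is small by Cohen's convention (0.2/0.5/0.8).

Threshold: power ≥ 0.80 is conventionally adequate.
Power ≈ 0.01 → the study is underpowered (power < 0.80).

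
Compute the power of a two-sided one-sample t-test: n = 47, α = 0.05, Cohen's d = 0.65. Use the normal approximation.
Power ≈ 0.99

Power calculation (one-sample t-test, normal approximation):
z_β = d · √n - z_{α/2}
z_β = 0.65 · √47 - 1.960
z_β = 0.65 · 6.856 - 1.960
z_β = 2.496

Power = Φ(z_β) = Φ(2.496) ≈ 0.994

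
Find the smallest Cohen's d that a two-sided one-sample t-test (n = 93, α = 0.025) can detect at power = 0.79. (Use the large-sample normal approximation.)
d ≈ 0.32

Minimum detectable effect (one-sample t-test, normal approximation):
d = (z_{α/2} + z_β) / √n
d = (2.241 + 0.806) / √93
d = 3.048 / 9.644
d ≈ 0.32

By Cohen's convention (0.2 small / 0.5 medium / 0.8 large): small effect.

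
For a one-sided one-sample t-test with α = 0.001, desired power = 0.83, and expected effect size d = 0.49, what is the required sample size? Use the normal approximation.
n = 69

Sample size formula (one-sample t-test, normal approximation):
n = ((z_α + z_β) / d)²

z_α = 3.090 (for α = 0.001, one-sided)
z_β = 0.954 (for power = 0.83)
d = 0.49

n = ((3.090 + 0.954) / 0.49)²
n = (8.253)²
n ≈ 68.11
Round up to the next whole number: n = 69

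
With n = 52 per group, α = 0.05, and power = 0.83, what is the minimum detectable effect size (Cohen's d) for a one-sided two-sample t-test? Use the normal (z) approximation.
d ≈ 0.51

Minimum detectable effect (two-sample t-test, normal approximation):
d = (z_α + z_β) / √(n/2)
d = (1.645 + 0.954) / √(52/2)
d = 2.599 / 5.099
d ≈ 0.51

By Cohen's convention (0.2 small / 0.5 medium / 0.8 large): medium effect.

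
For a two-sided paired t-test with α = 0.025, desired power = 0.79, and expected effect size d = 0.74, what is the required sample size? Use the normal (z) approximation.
n = 17 pairs

Sample size formula (paired t-test, normal approximation):
n = ((z_{α/2} + z_β) / d)²

z_{α/2} = 2.241 (for α = 0.025, two-sided)
z_β = 0.806 (for power = 0.79)
d = 0.74

n = ((2.241 + 0.806) / 0.74)²
n = (4.118)²
n ≈ 16.96
Round up to the next whole number: n = 17 pairs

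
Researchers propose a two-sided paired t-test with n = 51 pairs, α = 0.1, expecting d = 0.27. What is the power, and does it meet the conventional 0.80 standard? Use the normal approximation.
Power ≈ 0.61; the study is underpowered (power < 0.80)

Power calculation (paired t-test, normal approximation):
z_β = d · √n - z_{α/2}
z_β = 0.27 · √51 - 1.645
z_β = 0.27 · 7.141 - 1.645
z_β = 0.283

Power = Φ(z_β) = Φ(0.283) ≈ 0.612

Effect size d = 0.27 is small by Cohen's convention (0.2/0.5/0.8).

Threshold: power ≥ 0.80 is conventionally adequate.
Power ≈ 0.61 → the study is underpowered (power < 0.80).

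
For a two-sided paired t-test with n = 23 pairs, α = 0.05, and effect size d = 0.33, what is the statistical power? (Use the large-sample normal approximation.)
Power ≈ 0.35

Power calculation (paired t-test, normal approximation):
z_β = d · √n - z_{α/2}
z_β = 0.33 · √23 - 1.960
z_β = 0.33 · 4.796 - 1.960
z_β = -0.377

Power = Φ(z_β) = Φ(-0.377) ≈ 0.353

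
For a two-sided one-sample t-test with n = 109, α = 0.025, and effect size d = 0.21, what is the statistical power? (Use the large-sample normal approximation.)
Power ≈ 0.48

Power calculation (one-sample t-test, normal approximation):
z_β = d · √n - z_{α/2}
z_β = 0.21 · √109 - 2.241
z_β = 0.21 · 10.440 - 2.241
z_β = -0.049

Power = Φ(z_β) = Φ(-0.049) ≈ 0.480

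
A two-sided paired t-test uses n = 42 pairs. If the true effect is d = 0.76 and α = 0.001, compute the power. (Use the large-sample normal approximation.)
Power ≈ 0.95

Power calculation (paired t-test, normal approximation):
z_β = d · √n - z_{α/2}
z_β = 0.76 · √42 - 3.291
z_β = 0.76 · 6.481 - 3.291
z_β = 1.635

Power = Φ(z_β) = Φ(1.635) ≈ 0.949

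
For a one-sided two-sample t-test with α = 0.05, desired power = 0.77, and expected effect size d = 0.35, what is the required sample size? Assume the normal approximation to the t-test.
n = 93 per group

Sample size formula (two-sample t-test, normal approximation):
n = 2 · ((z_α + z_β) / d)²

z_α = 1.645 (for α = 0.05, one-sided)
z_β = 0.739 (for power = 0.77)
d = 0.35

n = 2 · ((1.645 + 0.739) / 0.35)²
n = 2 · (6.811)²
n ≈ 92.78
Round up to the next whole number: n = 93 per group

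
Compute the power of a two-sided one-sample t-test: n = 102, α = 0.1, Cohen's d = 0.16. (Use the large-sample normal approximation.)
Power ≈ 0.49

Power calculation (one-sample t-test, normal approximation):
z_β = d · √n - z_{α/2}
z_β = 0.16 · √102 - 1.645
z_β = 0.16 · 10.100 - 1.645
z_β = -0.029

Power = Φ(z_β) = Φ(-0.029) ≈ 0.488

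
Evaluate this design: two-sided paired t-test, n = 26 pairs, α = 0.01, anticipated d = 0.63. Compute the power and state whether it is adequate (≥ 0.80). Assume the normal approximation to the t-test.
Power ≈ 0.74; the study is underpowered (power < 0.80)

Power calculation (paired t-test, normal approximation):
z_β = d · √n - z_{α/2}
z_β = 0.63 · √26 - 2.576
z_β = 0.63 · 5.099 - 2.576
z_β = 0.637

Power = Φ(z_β) = Φ(0.637) ≈ 0.738

Effect size d = 0.63 is medium by Cohen's convention (0.2/0.5/0.8).

Threshold: power ≥ 0.80 is conventionally adequate.
Power ≈ 0.74 → the study is underpowered (power < 0.80).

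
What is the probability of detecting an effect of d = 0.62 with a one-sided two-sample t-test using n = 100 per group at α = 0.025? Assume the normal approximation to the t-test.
Power ≈ 0.99

Power calculation (two-sample t-test, normal approximation):
z_β = d · √(n/2) - z_α
z_β = 0.62 · √(100/2) - 1.960
z_β = 0.62 · 7.071 - 1.960
z_β = 2.424

Power = Φ(z_β) = Φ(2.424) ≈ 0.992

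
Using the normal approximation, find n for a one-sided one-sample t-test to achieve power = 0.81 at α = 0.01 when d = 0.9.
n = 13

Sample size formula (one-sample t-test, normal approximation):
n = ((z_α + z_β) / d)²

z_α = 2.326 (for α = 0.01, one-sided)
z_β = 0.878 (for power = 0.81)
d = 0.9

n = ((2.326 + 0.878) / 0.9)²
n = (3.560)²
n ≈ 12.67
Round up to the next whole number: n = 13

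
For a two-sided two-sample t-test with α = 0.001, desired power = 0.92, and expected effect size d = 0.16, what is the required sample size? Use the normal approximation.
n = 1723 per group

Sample size formula (two-sample t-test, normal approximation):
n = 2 · ((z_{α/2} + z_β) / d)²

z_{α/2} = 3.291 (for α = 0.001, two-sided)
z_β = 1.405 (for power = 0.92)
d = 0.16

n = 2 · ((3.291 + 1.405) / 0.16)²
n = 2 · (29.350)²
n ≈ 1722.85
Round up to the next whole number: n = 1723 per group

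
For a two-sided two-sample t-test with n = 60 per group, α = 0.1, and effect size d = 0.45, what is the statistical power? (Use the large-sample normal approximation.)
Power ≈ 0.79

Power calculation (two-sample t-test, normal approximation):
z_β = d · √(n/2) - z_{α/2}
z_β = 0.45 · √(60/2) - 1.645
z_β = 0.45 · 5.477 - 1.645
z_β = 0.820

Power = Φ(z_β) = Φ(0.820) ≈ 0.794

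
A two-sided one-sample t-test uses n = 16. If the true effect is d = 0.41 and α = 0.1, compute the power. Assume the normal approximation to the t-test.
Power ≈ 0.50

Power calculation (one-sample t-test, normal approximation):
z_β = d · √n - z_{α/2}
z_β = 0.41 · √16 - 1.645
z_β = 0.41 · 4.000 - 1.645
z_β = -0.005

Power = Φ(z_β) = Φ(-0.005) ≈ 0.498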